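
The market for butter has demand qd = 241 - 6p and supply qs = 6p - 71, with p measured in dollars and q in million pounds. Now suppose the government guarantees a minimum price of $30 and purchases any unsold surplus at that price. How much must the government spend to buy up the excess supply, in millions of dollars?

1440

In a free market, 241 - 6p = 6p - 71 gives the equilibrium p* = 26, q* = 85.
Since 30 > 26, the floor is binding.
At p = 30: qd = 241 - 6·30 = 61 and qs = 6·30 - 71 = 109.
Surplus = qs - qd = 48.
Government expenditure = surplus × support price = 48 × 30 = 1440.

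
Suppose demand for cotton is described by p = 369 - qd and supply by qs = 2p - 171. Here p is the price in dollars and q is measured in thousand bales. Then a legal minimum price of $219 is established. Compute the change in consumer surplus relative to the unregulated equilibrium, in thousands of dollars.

-6610.5

Rearranging demand gives qd = 369 - p. Equilibrium: 369 - p = 2p - 171, so 540 = 3p and p* = 180, q* = 189.
Because the floor (219) lies above the market-clearing price, it is binding.
At p = 219: qd = 369 - 219 = 150 and qs = 2·219 - 171 = 267.
Consumer surplus without the control is ½ · (369 - 180) · 189 = 17860.5.
With the floor, consumers buy 150 units at 219, so CS = ½ · (369 - 219) · 150 = 11250.
Change in consumer surplus = 11250 - 17860.5 = -6610.5.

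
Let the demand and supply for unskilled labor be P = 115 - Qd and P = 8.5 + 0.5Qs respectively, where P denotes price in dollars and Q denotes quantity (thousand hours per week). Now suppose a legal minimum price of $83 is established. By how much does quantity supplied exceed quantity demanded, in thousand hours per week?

117

Rearranging demand gives Qd = 115 - P; rearranging supply gives Qs = 2P - 17. In a free market, 115 - P = 2P - 17 gives the equilibrium P* = 44, Q* = 71.
The floor of 83 is above the equilibrium price 44, so it binds.
At P = 83: Qd = 115 - 83 = 32 and Qs = 2·83 - 17 = 149.
Surplus = Qs - Qd = 149 - 32 = 117.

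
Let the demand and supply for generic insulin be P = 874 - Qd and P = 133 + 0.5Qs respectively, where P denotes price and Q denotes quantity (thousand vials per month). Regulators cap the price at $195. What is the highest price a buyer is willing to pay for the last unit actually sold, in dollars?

Rearranging demand gives Qd = 874 - P; rearranging supply gives Qs = 2P - 266. Without the control the market clears where 874 - P = 2P - 266, i.e. P* = 380 and Q* = 494.
The ceiling of 195 is below the equilibrium price 380, so it binds.
At P = 195: Qd = 874 - 195 = 679 and Qs = 2·195 - 266 = 124.
Only 124 units reach the market. On the demand curve, the marginal buyer's willingness to pay at Q = 124 is (874 - 124) = 750.

750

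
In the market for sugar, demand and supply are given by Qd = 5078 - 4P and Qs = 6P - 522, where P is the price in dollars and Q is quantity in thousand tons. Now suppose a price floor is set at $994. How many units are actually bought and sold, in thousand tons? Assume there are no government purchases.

Without the control the market clears where 5078 - 4P = 6P - 522, i.e. P* = 560 and Q* = 2838.
The floor of 994 is above the equilibrium price 560, so it binds.
At P = 994: Qd = 5078 - 4·994 = 1102 and Qs = 6·994 - 522 = 5442.
The quantity actually transacted is the short side, demand: 1102.

1102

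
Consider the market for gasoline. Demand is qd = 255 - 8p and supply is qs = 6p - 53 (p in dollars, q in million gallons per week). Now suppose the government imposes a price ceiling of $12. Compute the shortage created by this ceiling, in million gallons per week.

In a free market, 255 - 8p = 6p - 53 gives the equilibrium p* = 22, q* = 79.
Because the ceiling (12) lies below the market-clearing price, it is binding.
At p = 12: qd = 255 - 8·12 = 159 and qs = 6·12 - 53 = 19.
Shortage = qd - qs = 159 - 19 = 140.

140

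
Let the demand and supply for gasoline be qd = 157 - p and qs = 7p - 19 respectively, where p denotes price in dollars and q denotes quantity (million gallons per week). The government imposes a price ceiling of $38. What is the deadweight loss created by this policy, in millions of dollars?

In a free market, 157 - p = 7p - 19 gives the equilibrium p* = 22, q* = 135.
The ceiling of 38 is above the equilibrium price 22, so it is not binding; the market clears at p* = 22, q* = 135.
Since the control does not bind, no trades are prevented and deadweight loss is zero.

0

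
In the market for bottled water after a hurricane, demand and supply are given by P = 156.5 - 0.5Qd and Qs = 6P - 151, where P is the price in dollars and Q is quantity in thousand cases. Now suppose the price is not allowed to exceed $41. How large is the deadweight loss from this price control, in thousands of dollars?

3468

Rearranging demand gives Qd = 313 - 2P. In a free market, 313 - 2P = 6P - 151 gives the equilibrium P* = 58, Q* = 197.
Because the ceiling (41) lies below the market-clearing price, it is binding.
At P = 41: Qd = 313 - 2·41 = 231 and Qs = 6·41 - 151 = 95.
Quantity traded falls to 95. At Q = 95 the demand price is (313 - 95)/2 = 109 and the supply price is (151 + 95)/6 = 41.
Deadweight loss = ½ · (109 - 41) · (197 - 95) = ½ · 68 · 102 = 3468.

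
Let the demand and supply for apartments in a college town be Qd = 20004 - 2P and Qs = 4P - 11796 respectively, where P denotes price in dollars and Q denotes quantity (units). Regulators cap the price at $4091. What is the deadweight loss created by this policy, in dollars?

8770086

Without the control the market clears where 20004 - 2P = 4P - 11796, i.e. P* = 5300 and Q* = 9404.
Since 4091 < 5300, the ceiling is binding.
At P = 4091: Qd = 20004 - 2·4091 = 11822 and Qs = 4·4091 - 11796 = 4568.
Quantity traded falls to 4568. At Q = 4568 the demand price is (20004 - 4568)/2 = 7718 and the supply price is (11796 + 4568)/4 = 4091.
Deadweight loss = ½ · (7718 - 4091) · (9404 - 4568) = ½ · 3627 · 4836 = 8770086.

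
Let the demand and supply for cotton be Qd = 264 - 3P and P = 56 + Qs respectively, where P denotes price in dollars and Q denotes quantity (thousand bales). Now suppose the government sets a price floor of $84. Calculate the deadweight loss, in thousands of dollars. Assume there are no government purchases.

Rearranging supply gives Qs = P - 56. Setting quantity demanded equal to quantity supplied, 264 - 3P = P - 56, gives P* = 80 and Q* = 24.
Because the floor (84) lies above the market-clearing price, it is binding.
At P = 84: Qd = 264 - 3·84 = 12 and Qs = 84 - 56 = 28.
Quantity traded falls to 12. At Q = 12 the demand price is (264 - 12)/3 = 84 and the supply price is 56 + 12 = 68.
Deadweight loss = ½ · (84 - 68) · (24 - 12) = ½ · 16 · 12 = 96.

96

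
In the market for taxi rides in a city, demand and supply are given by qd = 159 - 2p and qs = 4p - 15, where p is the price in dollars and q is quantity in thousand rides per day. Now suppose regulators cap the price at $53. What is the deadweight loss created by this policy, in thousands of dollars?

0

Without the control the market clears where 159 - 2p = 4p - 15, i.e. p* = 29 and q* = 101.
The ceiling of 53 is above the equilibrium price 29, so it is not binding; the market clears at p* = 29, q* = 101.
Since the control does not bind, no trades are prevented and deadweight loss is zero.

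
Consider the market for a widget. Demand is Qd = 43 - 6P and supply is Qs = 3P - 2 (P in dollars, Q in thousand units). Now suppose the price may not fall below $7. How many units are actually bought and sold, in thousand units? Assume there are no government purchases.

1

Equilibrium: 43 - 6P = 3P - 2, so 45 = 9P and P* = 5, Q* = 13.
Since 7 > 5, the floor is binding.
At P = 7: Qd = 43 - 6·7 = 1 and Qs = 3·7 - 2 = 19.
The quantity actually transacted is the short side, demand: 1.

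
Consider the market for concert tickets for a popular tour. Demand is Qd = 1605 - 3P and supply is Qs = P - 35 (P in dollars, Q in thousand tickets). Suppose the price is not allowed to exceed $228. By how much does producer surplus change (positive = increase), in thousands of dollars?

Equilibrium: 1605 - 3P = P - 35, so 1640 = 4P and P* = 410, Q* = 375.
Since 228 < 410, the ceiling is binding.
At P = 228: Qd = 1605 - 3·228 = 921 and Qs = 228 - 35 = 193.
Producer surplus without the control is ½ · (410 - 35) · 375 = 70312.5.
With the ceiling, producers sell 193 units at 228, so PS = ½ · (228 - 35) · 193 = 18624.5.
Change in producer surplus = 18624.5 - 70312.5 = -51688.

-51688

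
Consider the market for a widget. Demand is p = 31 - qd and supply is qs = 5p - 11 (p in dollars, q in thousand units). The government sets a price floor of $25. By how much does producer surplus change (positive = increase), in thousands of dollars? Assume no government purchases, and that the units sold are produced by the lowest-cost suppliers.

75.6

Rearranging demand gives qd = 31 - p. Equilibrium: 31 - p = 5p - 11, so 42 = 6p and p* = 7, q* = 24.
Because the floor (25) lies above the market-clearing price, it is binding.
At p = 25: qd = 31 - 25 = 6 and qs = 5·25 - 11 = 114.
Producer surplus without the control is ½ · (7 - 2.2) · 24 = 57.6.
With the floor, 6 units are sold at 25. The supply price at q = 6 is 3.4, so PS = ½ · [(25 - 2.2) + (25 - 3.4)] · 6 = 133.2.
Change in producer surplus = 133.2 - 57.6 = 75.6.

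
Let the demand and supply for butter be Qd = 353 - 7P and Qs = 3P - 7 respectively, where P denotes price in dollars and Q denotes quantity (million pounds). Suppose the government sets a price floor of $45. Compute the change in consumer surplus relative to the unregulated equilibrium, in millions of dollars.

In a free market, 353 - 7P = 3P - 7 gives the equilibrium P* = 36, Q* = 101.
Since 45 > 36, the floor is binding.
At P = 45: Qd = 353 - 7·45 = 38 and Qs = 3·45 - 7 = 128.
Consumer surplus without the control is ½ · (353/7 - 36) · 101 = 10201/14.
With the floor, consumers buy 38 units at 45, so CS = ½ · (353/7 - 45) · 38 = 722/7.
Change in consumer surplus = 722/7 - 10201/14 = -625.5.

-625.5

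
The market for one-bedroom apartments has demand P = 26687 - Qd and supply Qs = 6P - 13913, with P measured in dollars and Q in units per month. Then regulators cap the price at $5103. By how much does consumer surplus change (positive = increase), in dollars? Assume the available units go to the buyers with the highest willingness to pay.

2898823

Rearranging demand gives Qd = 26687 - P. Without the control the market clears where 26687 - P = 6P - 13913, i.e. P* = 5800 and Q* = 20887.
Because the ceiling (5103) lies below the market-clearing price, it is binding.
At P = 5103: Qd = 26687 - 5103 = 21584 and Qs = 6·5103 - 13913 = 16705.
Consumer surplus without the control is ½ · (26687 - 5800) · 20887 = 218133384.5.
With the ceiling, 16705 units are sold at 5103 (assume they go to the highest-value buyers). The demand price at Q = 16705 is 9982, so CS = ½ · [(26687 - 5103) + (9982 - 5103)] · 16705 = 221032207.5.
Change in consumer surplus = 221032207.5 - 218133384.5 = 2898823.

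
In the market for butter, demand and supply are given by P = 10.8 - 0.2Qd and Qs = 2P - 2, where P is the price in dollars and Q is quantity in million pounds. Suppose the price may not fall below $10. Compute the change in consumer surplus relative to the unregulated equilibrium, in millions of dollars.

-18

Rearranging demand gives Qd = 54 - 5P. In a free market, 54 - 5P = 2P - 2 gives the equilibrium P* = 8, Q* = 14.
Since 10 > 8, the floor is binding.
At P = 10: Qd = 54 - 5·10 = 4 and Qs = 2·10 - 2 = 18.
Consumer surplus without the control is ½ · (10.8 - 8) · 14 = 19.6.
With the floor, consumers buy 4 units at 10, so CS = ½ · (10.8 - 10) · 4 = 1.6.
Change in consumer surplus = 1.6 - 19.6 = -18.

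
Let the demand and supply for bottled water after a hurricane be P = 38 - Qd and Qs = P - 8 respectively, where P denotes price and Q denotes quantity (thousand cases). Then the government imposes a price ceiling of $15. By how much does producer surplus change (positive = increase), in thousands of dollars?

-88

Rearranging demand gives Qd = 38 - P. Setting quantity demanded equal to quantity supplied, 38 - P = P - 8, gives P* = 23 and Q* = 15.
The ceiling of 15 is below the equilibrium price 23, so it binds.
At P = 15: Qd = 38 - 15 = 23 and Qs = 15 - 8 = 7.
Producer surplus without the control is ½ · (23 - 8) · 15 = 112.5.
With the ceiling, producers sell 7 units at 15, so PS = ½ · (15 - 8) · 7 = 24.5.
Change in producer surplus = 24.5 - 112.5 = -88.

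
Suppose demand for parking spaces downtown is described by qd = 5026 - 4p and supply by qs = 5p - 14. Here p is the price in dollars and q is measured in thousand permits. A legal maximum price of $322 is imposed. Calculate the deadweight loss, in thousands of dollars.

318622.5

Setting quantity demanded equal to quantity supplied, 5026 - 4p = 5p - 14, gives p* = 560 and q* = 2786.
The ceiling of 322 is below the equilibrium price 560, so it binds.
At p = 322: qd = 5026 - 4·322 = 3738 and qs = 5·322 - 14 = 1596.
Quantity traded falls to 1596. At q = 1596 the demand price is (5026 - 1596)/4 = 857.5 and the supply price is (14 + 1596)/5 = 322.
Deadweight loss = ½ · (857.5 - 322) · (2786 - 1596) = ½ · 535.5 · 1190 = 318622.5.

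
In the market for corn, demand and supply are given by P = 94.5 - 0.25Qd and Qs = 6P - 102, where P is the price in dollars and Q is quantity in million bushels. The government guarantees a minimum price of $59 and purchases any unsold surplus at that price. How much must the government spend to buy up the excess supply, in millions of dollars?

6490

Rearranging demand gives Qd = 378 - 4P. Setting quantity demanded equal to quantity supplied, 378 - 4P = 6P - 102, gives P* = 48 and Q* = 186.
Since 59 > 48, the floor is binding.
At P = 59: Qd = 378 - 4·59 = 142 and Qs = 6·59 - 102 = 252.
Surplus = Qs - Qd = 110.
Government expenditure = surplus × support price = 110 × 59 = 6490.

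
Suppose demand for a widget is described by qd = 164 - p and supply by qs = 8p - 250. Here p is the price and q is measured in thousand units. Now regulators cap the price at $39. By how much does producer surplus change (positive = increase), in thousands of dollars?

-630

Equilibrium: 164 - p = 8p - 250, so 414 = 9p and p* = 46, q* = 118.
Since 39 < 46, the ceiling is binding.
At p = 39: qd = 164 - 39 = 125 and qs = 8·39 - 250 = 62.
Producer surplus without the control is ½ · (46 - 31.25) · 118 = 870.25.
With the ceiling, producers sell 62 units at 39, so PS = ½ · (39 - 31.25) · 62 = 240.25.
Change in producer surplus = 240.25 - 870.25 = -630.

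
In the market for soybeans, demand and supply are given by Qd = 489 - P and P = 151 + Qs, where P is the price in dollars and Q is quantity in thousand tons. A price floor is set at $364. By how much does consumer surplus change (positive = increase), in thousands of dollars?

-6468

Rearranging supply gives Qs = P - 151. Without the control the market clears where 489 - P = P - 151, i.e. P* = 320 and Q* = 169.
Because the floor (364) lies above the market-clearing price, it is binding.
At P = 364: Qd = 489 - 364 = 125 and Qs = 364 - 151 = 213.
Consumer surplus without the control is ½ · (489 - 320) · 169 = 14280.5.
With the floor, consumers buy 125 units at 364, so CS = ½ · (489 - 364) · 125 = 7812.5.
Change in consumer surplus = 7812.5 - 14280.5 = -6468.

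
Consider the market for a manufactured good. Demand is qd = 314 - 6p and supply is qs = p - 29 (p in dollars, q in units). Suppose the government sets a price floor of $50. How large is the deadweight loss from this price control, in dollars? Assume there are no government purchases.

21

Setting quantity demanded equal to quantity supplied, 314 - 6p = p - 29, gives p* = 49 and q* = 20.
Since 50 > 49, the floor is binding.
At p = 50: qd = 314 - 6·50 = 14 and qs = 50 - 29 = 21.
Quantity traded falls to 14. At q = 14 the demand price is (314 - 14)/6 = 50 and the supply price is 29 + 14 = 43.
Deadweight loss = ½ · (50 - 43) · (20 - 14) = ½ · 7 · 6 = 21.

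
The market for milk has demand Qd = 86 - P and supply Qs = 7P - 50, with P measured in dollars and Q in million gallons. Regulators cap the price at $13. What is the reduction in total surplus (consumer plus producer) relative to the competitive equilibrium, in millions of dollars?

In a free market, 86 - P = 7P - 50 gives the equilibrium P* = 17, Q* = 69.
Since 13 < 17, the ceiling is binding.
At P = 13: Qd = 86 - 13 = 73 and Qs = 7·13 - 50 = 41.
Quantity traded falls to 41. At Q = 41 the demand price is 86 - 41 = 45 and the supply price is (50 + 41)/7 = 13.
Deadweight loss = ½ · (45 - 13) · (69 - 41) = ½ · 32 · 28 = 448.

448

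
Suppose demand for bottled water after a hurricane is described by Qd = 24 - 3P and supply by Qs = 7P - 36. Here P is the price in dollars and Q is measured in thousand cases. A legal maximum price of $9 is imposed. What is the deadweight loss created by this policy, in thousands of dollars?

Setting quantity demanded equal to quantity supplied, 24 - 3P = 7P - 36, gives P* = 6 and Q* = 6.
The ceiling of 9 is above the equilibrium price 6, so it is not binding; the market clears at P* = 6, Q* = 6.
Since the control does not bind, no trades are prevented and deadweight loss is zero.

0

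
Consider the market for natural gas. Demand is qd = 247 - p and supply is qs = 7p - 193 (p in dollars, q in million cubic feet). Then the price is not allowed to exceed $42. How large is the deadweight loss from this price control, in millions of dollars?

In a free market, 247 - p = 7p - 193 gives the equilibrium p* = 55, q* = 192.
The ceiling of 42 is below the equilibrium price 55, so it binds.
At p = 42: qd = 247 - 42 = 205 and qs = 7·42 - 193 = 101.
Quantity traded falls to 101. At q = 101 the demand price is 247 - 101 = 146 and the supply price is (193 + 101)/7 = 42.
Deadweight loss = ½ · (146 - 42) · (192 - 101) = ½ · 104 · 91 = 4732.

4732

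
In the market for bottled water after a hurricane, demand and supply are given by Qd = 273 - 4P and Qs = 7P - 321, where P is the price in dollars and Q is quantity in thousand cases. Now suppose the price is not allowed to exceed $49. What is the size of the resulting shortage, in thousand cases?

Equilibrium: 273 - 4P = 7P - 321, so 594 = 11P and P* = 54, Q* = 57.
Since 49 < 54, the ceiling is binding.
At P = 49: Qd = 273 - 4·49 = 77 and Qs = 7·49 - 321 = 22.
Shortage = Qd - Qs = 77 - 22 = 55.

55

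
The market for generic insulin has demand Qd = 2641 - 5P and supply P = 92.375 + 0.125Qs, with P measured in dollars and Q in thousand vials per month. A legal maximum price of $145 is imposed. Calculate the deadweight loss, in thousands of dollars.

Rearranging supply gives Qs = 8P - 739. Setting quantity demanded equal to quantity supplied, 2641 - 5P = 8P - 739, gives P* = 260 and Q* = 1341.
Because the ceiling (145) lies below the market-clearing price, it is binding.
At P = 145: Qd = 2641 - 5·145 = 1916 and Qs = 8·145 - 739 = 421.
Quantity traded falls to 421. At Q = 421 the demand price is (2641 - 421)/5 = 444 and the supply price is (739 + 421)/8 = 145.
Deadweight loss = ½ · (444 - 145) · (1341 - 421) = ½ · 299 · 920 = 137540.

137540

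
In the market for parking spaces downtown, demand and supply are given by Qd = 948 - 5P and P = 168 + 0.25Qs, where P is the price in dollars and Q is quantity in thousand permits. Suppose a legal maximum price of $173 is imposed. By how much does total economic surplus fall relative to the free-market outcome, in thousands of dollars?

176.4

Rearranging supply gives Qs = 4P - 672. Setting quantity demanded equal to quantity supplied, 948 - 5P = 4P - 672, gives P* = 180 and Q* = 48.
Since 173 < 180, the ceiling is binding.
At P = 173: Qd = 948 - 5·173 = 83 and Qs = 4·173 - 672 = 20.
Quantity traded falls to 20. At Q = 20 the demand price is (948 - 20)/5 = 185.6 and the supply price is (672 + 20)/4 = 173.
Deadweight loss = ½ · (185.6 - 173) · (48 - 20) = ½ · 12.6 · 28 = 176.4.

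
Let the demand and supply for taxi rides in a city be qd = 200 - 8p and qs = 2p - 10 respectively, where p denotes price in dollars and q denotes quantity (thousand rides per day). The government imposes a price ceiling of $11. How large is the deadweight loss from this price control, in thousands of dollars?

125

Without the control the market clears where 200 - 8p = 2p - 10, i.e. p* = 21 and q* = 32.
The ceiling of 11 is below the equilibrium price 21, so it binds.
At p = 11: qd = 200 - 8·11 = 112 and qs = 2·11 - 10 = 12.
Quantity traded falls to 12. At q = 12 the demand price is (200 - 12)/8 = 23.5 and the supply price is (10 + 12)/2 = 11.
Deadweight loss = ½ · (23.5 - 11) · (32 - 12) = ½ · 12.5 · 20 = 125.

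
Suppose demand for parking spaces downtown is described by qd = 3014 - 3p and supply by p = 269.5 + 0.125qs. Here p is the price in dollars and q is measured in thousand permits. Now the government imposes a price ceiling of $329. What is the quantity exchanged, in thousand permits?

Rearranging supply gives qs = 8p - 2156. Without the control the market clears where 3014 - 3p = 8p - 2156, i.e. p* = 470 and q* = 1604.
Since 329 < 470, the ceiling is binding.
At p = 329: qd = 3014 - 3·329 = 2027 and qs = 8·329 - 2156 = 476.
The quantity actually transacted is the short side, supply: 476.

476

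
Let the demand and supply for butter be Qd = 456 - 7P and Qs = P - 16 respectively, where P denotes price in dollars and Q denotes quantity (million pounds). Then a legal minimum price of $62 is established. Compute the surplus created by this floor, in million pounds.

Equilibrium: 456 - 7P = P - 16, so 472 = 8P and P* = 59, Q* = 43.
Because the floor (62) lies above the market-clearing price, it is binding.
At P = 62: Qd = 456 - 7·62 = 22 and Qs = 62 - 16 = 46.
Surplus = Qs - Qd = 46 - 22 = 24.

24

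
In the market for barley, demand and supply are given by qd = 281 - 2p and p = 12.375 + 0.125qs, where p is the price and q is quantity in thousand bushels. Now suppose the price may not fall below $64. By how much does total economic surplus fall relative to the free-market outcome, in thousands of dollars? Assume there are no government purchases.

Rearranging supply gives qs = 8p - 99. Setting quantity demanded equal to quantity supplied, 281 - 2p = 8p - 99, gives p* = 38 and q* = 205.
The floor of 64 is above the equilibrium price 38, so it binds.
At p = 64: qd = 281 - 2·64 = 153 and qs = 8·64 - 99 = 413.
Quantity traded falls to 153. At q = 153 the demand price is (281 - 153)/2 = 64 and the supply price is (99 + 153)/8 = 31.5.
Deadweight loss = ½ · (64 - 31.5) · (205 - 153) = ½ · 32.5 · 52 = 845.

845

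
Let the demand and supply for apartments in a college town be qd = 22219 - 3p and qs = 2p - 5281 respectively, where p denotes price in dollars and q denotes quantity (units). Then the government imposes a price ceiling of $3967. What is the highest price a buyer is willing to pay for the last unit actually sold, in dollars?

Equilibrium: 22219 - 3p = 2p - 5281, so 27500 = 5p and p* = 5500, q* = 5719.
Since 3967 < 5500, the ceiling is binding.
At p = 3967: qd = 22219 - 3·3967 = 10318 and qs = 2·3967 - 5281 = 2653.
Only 2653 units reach the market. On the demand curve, the marginal buyer's willingness to pay at q = 2653 is (22219 - 2653)/3 = 6522.

6522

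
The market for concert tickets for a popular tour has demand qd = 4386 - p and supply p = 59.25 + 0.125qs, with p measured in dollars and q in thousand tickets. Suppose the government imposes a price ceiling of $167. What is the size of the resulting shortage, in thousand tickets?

3357

Rearranging supply gives qs = 8p - 474. Without the control the market clears where 4386 - p = 8p - 474, i.e. p* = 540 and q* = 3846.
Since 167 < 540, the ceiling is binding.
At p = 167: qd = 4386 - 167 = 4219 and qs = 8·167 - 474 = 862.
Shortage = qd - qs = 4219 - 862 = 3357.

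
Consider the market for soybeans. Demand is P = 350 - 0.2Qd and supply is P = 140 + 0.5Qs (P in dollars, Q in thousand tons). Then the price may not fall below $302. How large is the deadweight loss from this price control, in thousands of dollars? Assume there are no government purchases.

1260

Rearranging demand gives Qd = 1750 - 5P; rearranging supply gives Qs = 2P - 280. In a free market, 1750 - 5P = 2P - 280 gives the equilibrium P* = 290, Q* = 300.
The floor of 302 is above the equilibrium price 290, so it binds.
At P = 302: Qd = 1750 - 5·302 = 240 and Qs = 2·302 - 280 = 324.
Quantity traded falls to 240. At Q = 240 the demand price is (1750 - 240)/5 = 302 and the supply price is (280 + 240)/2 = 260.
Deadweight loss = ½ · (302 - 260) · (300 - 240) = ½ · 42 · 60 = 1260.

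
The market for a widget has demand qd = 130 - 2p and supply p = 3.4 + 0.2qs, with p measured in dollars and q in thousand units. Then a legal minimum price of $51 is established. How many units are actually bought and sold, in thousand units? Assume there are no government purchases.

Rearranging supply gives qs = 5p - 17. Setting quantity demanded equal to quantity supplied, 130 - 2p = 5p - 17, gives p* = 21 and q* = 88.
The floor of 51 is above the equilibrium price 21, so it binds.
At p = 51: qd = 130 - 2·51 = 28 and qs = 5·51 - 17 = 238.
The quantity actually transacted is the short side, demand: 28.

28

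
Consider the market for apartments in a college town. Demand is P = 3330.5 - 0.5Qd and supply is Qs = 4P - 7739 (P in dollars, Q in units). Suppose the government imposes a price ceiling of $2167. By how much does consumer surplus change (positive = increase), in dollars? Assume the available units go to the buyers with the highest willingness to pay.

-699

Rearranging demand gives Qd = 6661 - 2P. Without the control the market clears where 6661 - 2P = 4P - 7739, i.e. P* = 2400 and Q* = 1861.
The ceiling of 2167 is below the equilibrium price 2400, so it binds.
At P = 2167: Qd = 6661 - 2·2167 = 2327 and Qs = 4·2167 - 7739 = 929.
Consumer surplus without the control is ½ · (3330.5 - 2400) · 1861 = 865830.25.
With the ceiling, 929 units are sold at 2167 (assume they go to the highest-value buyers). The demand price at Q = 929 is 2866, so CS = ½ · [(3330.5 - 2167) + (2866 - 2167)] · 929 = 865131.25.
Change in consumer surplus = 865131.25 - 865830.25 = -699.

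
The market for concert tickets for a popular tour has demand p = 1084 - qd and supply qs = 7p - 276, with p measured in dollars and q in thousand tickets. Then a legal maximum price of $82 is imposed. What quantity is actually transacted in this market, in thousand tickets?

298

Rearranging demand gives qd = 1084 - p. Setting quantity demanded equal to quantity supplied, 1084 - p = 7p - 276, gives p* = 170 and q* = 914.
The ceiling of 82 is below the equilibrium price 170, so it binds.
At p = 82: qd = 1084 - 82 = 1002 and qs = 7·82 - 276 = 298.
The quantity actually transacted is the short side, supply: 298.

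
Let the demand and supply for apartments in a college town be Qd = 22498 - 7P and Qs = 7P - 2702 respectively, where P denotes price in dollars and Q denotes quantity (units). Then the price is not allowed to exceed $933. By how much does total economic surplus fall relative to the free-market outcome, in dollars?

In a free market, 22498 - 7P = 7P - 2702 gives the equilibrium P* = 1800, Q* = 9898.
The ceiling of 933 is below the equilibrium price 1800, so it binds.
At P = 933: Qd = 22498 - 7·933 = 15967 and Qs = 7·933 - 2702 = 3829.
Quantity traded falls to 3829. At Q = 3829 the demand price is (22498 - 3829)/7 = 2667 and the supply price is (2702 + 3829)/7 = 933.
Deadweight loss = ½ · (2667 - 933) · (9898 - 3829) = ½ · 1734 · 6069 = 5261823.

5261823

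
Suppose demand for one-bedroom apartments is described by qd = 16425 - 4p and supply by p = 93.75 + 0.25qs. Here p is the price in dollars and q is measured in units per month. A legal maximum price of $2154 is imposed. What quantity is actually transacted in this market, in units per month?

Rearranging supply gives qs = 4p - 375. Equilibrium: 16425 - 4p = 4p - 375, so 16800 = 8p and p* = 2100, q* = 8025.
Since 2154 is above p* = 2100, the ceiling does not bind and the free-market outcome prevails.

8025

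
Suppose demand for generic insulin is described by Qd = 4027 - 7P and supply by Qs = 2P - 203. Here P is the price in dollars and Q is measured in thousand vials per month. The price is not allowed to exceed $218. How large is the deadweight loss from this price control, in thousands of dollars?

Setting quantity demanded equal to quantity supplied, 4027 - 7P = 2P - 203, gives P* = 470 and Q* = 737.
The ceiling of 218 is below the equilibrium price 470, so it binds.
At P = 218: Qd = 4027 - 7·218 = 2501 and Qs = 2·218 - 203 = 233.
Quantity traded falls to 233. At Q = 233 the demand price is (4027 - 233)/7 = 542 and the supply price is (203 + 233)/2 = 218.
Deadweight loss = ½ · (542 - 218) · (737 - 233) = ½ · 324 · 504 = 81648.

81648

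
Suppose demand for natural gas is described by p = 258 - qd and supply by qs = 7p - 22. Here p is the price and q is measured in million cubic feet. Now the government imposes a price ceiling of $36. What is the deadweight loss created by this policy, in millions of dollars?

0

Rearranging demand gives qd = 258 - p. Without the control the market clears where 258 - p = 7p - 22, i.e. p* = 35 and q* = 223.
The ceiling of 36 is above the equilibrium price 35, so it is not binding; the market clears at p* = 35, q* = 223.
Since the control does not bind, no trades are prevented and deadweight loss is zero.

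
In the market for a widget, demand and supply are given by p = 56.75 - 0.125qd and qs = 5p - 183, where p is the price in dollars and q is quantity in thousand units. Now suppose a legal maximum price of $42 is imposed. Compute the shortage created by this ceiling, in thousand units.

Rearranging demand gives qd = 454 - 8p. Without the control the market clears where 454 - 8p = 5p - 183, i.e. p* = 49 and q* = 62.
The ceiling of 42 is below the equilibrium price 49, so it binds.
At p = 42: qd = 454 - 8·42 = 118 and qs = 5·42 - 183 = 27.
Shortage = qd - qs = 118 - 27 = 91.

91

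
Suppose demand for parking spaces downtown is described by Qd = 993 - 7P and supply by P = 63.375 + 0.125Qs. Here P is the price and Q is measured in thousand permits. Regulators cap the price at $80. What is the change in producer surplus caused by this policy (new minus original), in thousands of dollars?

-4260

Rearranging supply gives Qs = 8P - 507. Equilibrium: 993 - 7P = 8P - 507, so 1500 = 15P and P* = 100, Q* = 293.
The ceiling of 80 is below the equilibrium price 100, so it binds.
At P = 80: Qd = 993 - 7·80 = 433 and Qs = 8·80 - 507 = 133.
Producer surplus without the control is ½ · (100 - 63.375) · 293 = 5365.5625.
With the ceiling, producers sell 133 units at 80, so PS = ½ · (80 - 63.375) · 133 = 1105.5625.
Change in producer surplus = 1105.5625 - 5365.5625 = -4260.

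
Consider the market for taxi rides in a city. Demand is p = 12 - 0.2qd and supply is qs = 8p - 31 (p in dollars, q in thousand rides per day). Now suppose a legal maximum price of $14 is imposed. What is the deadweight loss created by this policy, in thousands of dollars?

Rearranging demand gives qd = 60 - 5p. Without the control the market clears where 60 - 5p = 8p - 31, i.e. p* = 7 and q* = 25.
The ceiling of 14 is above the equilibrium price 7, so it is not binding; the market clears at p* = 7, q* = 25.
Since the control does not bind, no trades are prevented and deadweight loss is zero.

0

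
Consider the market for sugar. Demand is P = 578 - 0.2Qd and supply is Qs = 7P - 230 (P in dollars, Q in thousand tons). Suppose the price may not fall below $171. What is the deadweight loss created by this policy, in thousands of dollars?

0

Rearranging demand gives Qd = 2890 - 5P. Equilibrium: 2890 - 5P = 7P - 230, so 3120 = 12P and P* = 260, Q* = 1590.
Since 171 is below P* = 260, the floor does not bind and the free-market outcome prevails.
Since the control does not bind, no trades are prevented and deadweight loss is zero.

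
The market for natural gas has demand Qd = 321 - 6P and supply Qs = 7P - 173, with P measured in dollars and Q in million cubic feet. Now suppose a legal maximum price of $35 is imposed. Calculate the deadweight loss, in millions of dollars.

Setting quantity demanded equal to quantity supplied, 321 - 6P = 7P - 173, gives P* = 38 and Q* = 93.
Because the ceiling (35) lies below the market-clearing price, it is binding.
At P = 35: Qd = 321 - 6·35 = 111 and Qs = 7·35 - 173 = 72.
Quantity traded falls to 72. At Q = 72 the demand price is (321 - 72)/6 = 41.5 and the supply price is (173 + 72)/7 = 35.
Deadweight loss = ½ · (41.5 - 35) · (93 - 72) = ½ · 6.5 · 21 = 68.25.

68.25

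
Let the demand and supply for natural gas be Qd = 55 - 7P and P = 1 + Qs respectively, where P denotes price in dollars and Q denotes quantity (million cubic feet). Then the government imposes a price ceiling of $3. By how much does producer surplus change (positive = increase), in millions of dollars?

-16

Rearranging supply gives Qs = P - 1. In a free market, 55 - 7P = P - 1 gives the equilibrium P* = 7, Q* = 6.
Because the ceiling (3) lies below the market-clearing price, it is binding.
At P = 3: Qd = 55 - 7·3 = 34 and Qs = 3 - 1 = 2.
Producer surplus without the control is ½ · (7 - 1) · 6 = 18.
With the ceiling, producers sell 2 units at 3, so PS = ½ · (3 - 1) · 2 = 2.
Change in producer surplus = 2 - 18 = -16.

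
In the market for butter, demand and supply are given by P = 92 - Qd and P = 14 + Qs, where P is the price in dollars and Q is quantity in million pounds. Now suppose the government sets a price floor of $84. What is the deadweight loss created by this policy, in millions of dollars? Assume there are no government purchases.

Rearranging demand gives Qd = 92 - P; rearranging supply gives Qs = P - 14. In a free market, 92 - P = P - 14 gives the equilibrium P* = 53, Q* = 39.
The floor of 84 is above the equilibrium price 53, so it binds.
At P = 84: Qd = 92 - 84 = 8 and Qs = 84 - 14 = 70.
Quantity traded falls to 8. At Q = 8 the demand price is 92 - 8 = 84 and the supply price is 14 + 8 = 22.
Deadweight loss = ½ · (84 - 22) · (39 - 8) = ½ · 62 · 31 = 961.

961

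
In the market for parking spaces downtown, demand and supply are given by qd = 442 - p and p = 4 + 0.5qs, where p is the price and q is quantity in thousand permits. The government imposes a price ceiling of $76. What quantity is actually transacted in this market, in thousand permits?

Rearranging supply gives qs = 2p - 8. Without the control the market clears where 442 - p = 2p - 8, i.e. p* = 150 and q* = 292.
Since 76 < 150, the ceiling is binding.
At p = 76: qd = 442 - 76 = 366 and qs = 2·76 - 8 = 144.
The quantity actually transacted is the short side, supply: 144.

144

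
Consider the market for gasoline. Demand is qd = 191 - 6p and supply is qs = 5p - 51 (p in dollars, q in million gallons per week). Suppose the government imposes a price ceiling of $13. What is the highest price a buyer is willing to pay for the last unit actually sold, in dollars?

29.5

Equilibrium: 191 - 6p = 5p - 51, so 242 = 11p and p* = 22, q* = 59.
The ceiling of 13 is below the equilibrium price 22, so it binds.
At p = 13: qd = 191 - 6·13 = 113 and qs = 5·13 - 51 = 14.
Only 14 units reach the market. On the demand curve, the marginal buyer's willingness to pay at q = 14 is (191 - 14)/6 = 29.5.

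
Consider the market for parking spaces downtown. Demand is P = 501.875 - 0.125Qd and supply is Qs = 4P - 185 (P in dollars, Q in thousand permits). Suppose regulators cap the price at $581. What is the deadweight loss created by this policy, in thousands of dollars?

0

Rearranging demand gives Qd = 4015 - 8P. Equilibrium: 4015 - 8P = 4P - 185, so 4200 = 12P and P* = 350, Q* = 1215.
Since 581 is above P* = 350, the ceiling does not bind and the free-market outcome prevails.
Since the control does not bind, no trades are prevented and deadweight loss is zero.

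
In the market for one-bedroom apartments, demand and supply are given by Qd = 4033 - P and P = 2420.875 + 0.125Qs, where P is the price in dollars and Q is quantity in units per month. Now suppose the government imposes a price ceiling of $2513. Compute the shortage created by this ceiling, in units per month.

783

Rearranging supply gives Qs = 8P - 19367. In a free market, 4033 - P = 8P - 19367 gives the equilibrium P* = 2600, Q* = 1433.
Because the ceiling (2513) lies below the market-clearing price, it is binding.
At P = 2513: Qd = 4033 - 2513 = 1520 and Qs = 8·2513 - 19367 = 737.
Shortage = Qd - Qs = 1520 - 737 = 783.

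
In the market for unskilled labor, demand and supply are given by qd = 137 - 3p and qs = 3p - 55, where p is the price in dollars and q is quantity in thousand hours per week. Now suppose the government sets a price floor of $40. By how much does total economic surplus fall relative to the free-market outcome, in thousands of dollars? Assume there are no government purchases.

192

In a free market, 137 - 3p = 3p - 55 gives the equilibrium p* = 32, q* = 41.
Because the floor (40) lies above the market-clearing price, it is binding.
At p = 40: qd = 137 - 3·40 = 17 and qs = 3·40 - 55 = 65.
Quantity traded falls to 17. At q = 17 the demand price is (137 - 17)/3 = 40 and the supply price is (55 + 17)/3 = 24.
Deadweight loss = ½ · (40 - 24) · (41 - 17) = ½ · 16 · 24 = 192.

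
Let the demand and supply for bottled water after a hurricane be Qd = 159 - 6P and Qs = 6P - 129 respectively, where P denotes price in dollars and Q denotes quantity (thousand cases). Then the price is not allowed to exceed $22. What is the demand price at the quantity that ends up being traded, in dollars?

In a free market, 159 - 6P = 6P - 129 gives the equilibrium P* = 24, Q* = 15.
The ceiling of 22 is below the equilibrium price 24, so it binds.
At P = 22: Qd = 159 - 6·22 = 27 and Qs = 6·22 - 129 = 3.
Only 3 units reach the market. On the demand curve, the marginal buyer's willingness to pay at Q = 3 is (159 - 3)/6 = 26.

26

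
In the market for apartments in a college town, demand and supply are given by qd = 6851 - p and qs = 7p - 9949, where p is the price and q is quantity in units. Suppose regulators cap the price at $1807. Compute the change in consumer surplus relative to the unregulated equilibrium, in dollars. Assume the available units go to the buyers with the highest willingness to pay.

-1312200.5

Without the control the market clears where 6851 - p = 7p - 9949, i.e. p* = 2100 and q* = 4751.
The ceiling of 1807 is below the equilibrium price 2100, so it binds.
At p = 1807: qd = 6851 - 1807 = 5044 and qs = 7·1807 - 9949 = 2700.
Consumer surplus without the control is ½ · (6851 - 2100) · 4751 = 11286000.5.
With the ceiling, 2700 units are sold at 1807 (assume they go to the highest-value buyers). The demand price at q = 2700 is 4151, so CS = ½ · [(6851 - 1807) + (4151 - 1807)] · 2700 = 9973800.
Change in consumer surplus = 9973800 - 11286000.5 = -1312200.5.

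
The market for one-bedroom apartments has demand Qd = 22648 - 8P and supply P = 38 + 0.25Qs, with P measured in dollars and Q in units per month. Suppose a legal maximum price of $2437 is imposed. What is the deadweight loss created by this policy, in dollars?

0

Rearranging supply gives Qs = 4P - 152. Setting quantity demanded equal to quantity supplied, 22648 - 8P = 4P - 152, gives P* = 1900 and Q* = 7448.
Since 2437 is above P* = 1900, the ceiling does not bind and the free-market outcome prevails.
Since the control does not bind, no trades are prevented and deadweight loss is zero.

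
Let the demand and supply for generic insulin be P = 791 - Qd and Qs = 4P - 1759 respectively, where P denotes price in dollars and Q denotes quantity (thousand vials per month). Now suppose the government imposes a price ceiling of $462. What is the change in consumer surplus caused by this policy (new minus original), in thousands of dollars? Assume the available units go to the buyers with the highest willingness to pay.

Rearranging demand gives Qd = 791 - P. Without the control the market clears where 791 - P = 4P - 1759, i.e. P* = 510 and Q* = 281.
The ceiling of 462 is below the equilibrium price 510, so it binds.
At P = 462: Qd = 791 - 462 = 329 and Qs = 4·462 - 1759 = 89.
Consumer surplus without the control is ½ · (791 - 510) · 281 = 39480.5.
With the ceiling, 89 units are sold at 462 (assume they go to the highest-value buyers). The demand price at Q = 89 is 702, so CS = ½ · [(791 - 462) + (702 - 462)] · 89 = 25320.5.
Change in consumer surplus = 25320.5 - 39480.5 = -14160.

-14160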